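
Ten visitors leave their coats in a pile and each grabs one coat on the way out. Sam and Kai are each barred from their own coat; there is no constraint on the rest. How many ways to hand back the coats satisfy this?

2943360

Inclusion-exclusion on the 2 forbidden self-matches:
Σ_{j=0}^{2} (-1)^j C(2,j)(10-j)!
= C(2,0)·10! - C(2,1)·9! + C(2,2)·8!
= 3628800 - 725760 + 40320
= 2943360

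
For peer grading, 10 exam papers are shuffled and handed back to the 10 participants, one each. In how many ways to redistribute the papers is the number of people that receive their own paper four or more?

Sum C(10,i)·!(10-i) for i = 4..10:
  i=4: C(10,4)·!6 = 210·265 = 55650
  i=5: C(10,5)·!5 = 252·44 = 11088
  i=6: C(10,6)·!4 = 210·9 = 1890
  i=7: C(10,7)·!3 = 120·2 = 240
  i=8: C(10,8)·!2 = 45·1 = 45
  i=9: C(10,9)·!1 = 10·0 = 0
  i=10: C(10,10)·!0 = 1·1 = 1
Total = 68914.

68914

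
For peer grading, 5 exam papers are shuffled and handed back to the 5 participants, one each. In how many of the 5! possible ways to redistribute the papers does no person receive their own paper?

44

The number of derangements of 5 is !5 = Σ_{k=0}^{5} (-1)^k·5!/k!
= 5! - 5!/1! + 5!/2! - 5!/3! + 5!/4! - 5!/5!
= 120 - 120 + 60 - 20 + 5 - 1
= 44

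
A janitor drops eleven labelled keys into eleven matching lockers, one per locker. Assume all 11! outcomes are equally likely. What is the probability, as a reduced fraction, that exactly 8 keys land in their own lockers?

Favorable outcomes: C(11,8)·!3 = 165·2 = 330.
Total outcomes: 11! = 39916800.
Probability = 330/39916800 = 1/120960.

1/120960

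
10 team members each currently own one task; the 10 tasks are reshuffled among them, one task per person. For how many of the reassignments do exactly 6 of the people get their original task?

Pick the 6 fixed positions: C(10,6) = 210 ways.
The remaining 4 must be deranged: !4 = 9.
Total: 210 × 9 = 1890.

1890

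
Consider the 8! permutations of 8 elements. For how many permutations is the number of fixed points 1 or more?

25487

# with exactly i fixed is C(8,i)·!(8-i); sum over i=1..8:
  i=1: C(8,1)·!7 = 8·1854 = 14832
  i=2: C(8,2)·!6 = 28·265 = 7420
  i=3: C(8,3)·!5 = 56·44 = 2464
  i=4: C(8,4)·!4 = 70·9 = 630
  i=5: C(8,5)·!3 = 56·2 = 112
  i=6: C(8,6)·!2 = 28·1 = 28
  i=7: C(8,7)·!1 = 8·0 = 0
  i=8: C(8,8)·!0 = 1·1 = 1
Total = 25487.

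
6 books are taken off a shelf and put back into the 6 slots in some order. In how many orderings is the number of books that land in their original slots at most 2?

664

# with exactly i fixed is C(6,i)·!(6-i); sum over i=0..2:
  i=0: C(6,0)·!6 = 1·265 = 265
  i=1: C(6,1)·!5 = 6·44 = 264
  i=2: C(6,2)·!4 = 15·9 = 135
Total = 664.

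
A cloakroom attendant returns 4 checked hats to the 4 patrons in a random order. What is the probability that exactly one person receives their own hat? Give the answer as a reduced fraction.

1/3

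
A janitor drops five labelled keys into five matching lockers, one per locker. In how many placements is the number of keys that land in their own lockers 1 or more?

76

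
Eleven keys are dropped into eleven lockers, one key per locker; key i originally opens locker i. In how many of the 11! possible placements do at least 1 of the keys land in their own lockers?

25232230

# with exactly i fixed is C(11,i)·!(11-i); sum over i=1..11:
  i=1: C(11,1)·!10 = 11·1334961 = 14684571
  i=2: C(11,2)·!9 = 55·133496 = 7342280
  i=3: C(11,3)·!8 = 165·14833 = 2447445
  i=4: C(11,4)·!7 = 330·1854 = 611820
  i=5: C(11,5)·!6 = 462·265 = 122430
  i=6: C(11,6)·!5 = 462·44 = 20328
  i=7: C(11,7)·!4 = 330·9 = 2970
  i=8: C(11,8)·!3 = 165·2 = 330
  i=9: C(11,9)·!2 = 55·1 = 55
  i=10: C(11,10)·!1 = 11·0 = 0
  i=11: C(11,11)·!0 = 1·1 = 1
Total = 25232230.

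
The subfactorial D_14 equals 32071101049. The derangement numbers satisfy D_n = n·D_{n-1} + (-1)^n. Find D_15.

D_15 = 15·32071101049 - 1 = 481066515734.

481066515734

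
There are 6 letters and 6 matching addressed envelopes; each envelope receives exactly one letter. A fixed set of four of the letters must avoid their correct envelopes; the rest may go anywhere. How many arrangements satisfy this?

362

Let A_j be the event that the j-th constrained one is fixed. By inclusion-exclusion over the 4 events:
Σ_{j=0}^{4} (-1)^j C(4,j)(6-j)!
= C(4,0)·6! - C(4,1)·5! + C(4,2)·4! - C(4,3)·3! + C(4,4)·2!
= 720 - 480 + 144 - 24 + 2
= 362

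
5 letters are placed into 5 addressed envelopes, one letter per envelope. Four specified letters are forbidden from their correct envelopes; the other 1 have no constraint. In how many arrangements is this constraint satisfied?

53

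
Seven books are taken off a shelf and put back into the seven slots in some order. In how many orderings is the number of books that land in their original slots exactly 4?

70

Choose which 4 of the 7 are fixed: C(7,4) = 35.
The remaining 3 must be deranged: !3 = 2.
Total: 35 × 2 = 70.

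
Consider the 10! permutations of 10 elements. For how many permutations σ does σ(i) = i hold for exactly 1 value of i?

Pick the single fixed position: C(10,1) = 10 ways.
The remaining 9 must be deranged: !9 = 133496.
Total: 10 × 133496 = 1334960.

1334960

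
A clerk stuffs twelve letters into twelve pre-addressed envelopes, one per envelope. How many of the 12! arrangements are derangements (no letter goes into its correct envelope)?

176214841

The number of derangements of 12 is !12 = Σ_{k=0}^{12} (-1)^k·12!/k!
= 12! - 12!/1! + 12!/2! - 12!/3! + 12!/4! - 12!/5! + 12!/6! - 12!/7! + 12!/8! - 12!/9! + 12!/10! - 12!/11! + 12!/12!
= 479001600 - 479001600 + 239500800 - 79833600 + 19958400 - 3991680 + 665280 - 95040 + 11880 - 1320 + 132 - 12 + 1
= 176214841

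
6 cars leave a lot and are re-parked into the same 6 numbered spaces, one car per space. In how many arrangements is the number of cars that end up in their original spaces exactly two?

135

Pick the 2 fixed positions: C(6,2) = 15 ways.
The other 4 form a derangement: !4 = 9.
Total: 15 × 9 = 135.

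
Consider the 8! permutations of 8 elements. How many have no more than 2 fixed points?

37085

Sum C(8,i)·!(8-i) for i = 0..2:
  i=0: C(8,0)·!8 = 1·14833 = 14833
  i=1: C(8,1)·!7 = 8·1854 = 14832
  i=2: C(8,2)·!6 = 28·265 = 7420
Total = 37085.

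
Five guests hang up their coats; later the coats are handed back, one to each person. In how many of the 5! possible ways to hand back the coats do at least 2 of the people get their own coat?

31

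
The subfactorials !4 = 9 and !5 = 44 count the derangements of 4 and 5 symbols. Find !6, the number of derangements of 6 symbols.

265

!6 = (6-1)·(!5 + !4) = 5·(44 + 9) = 5·53 = 265.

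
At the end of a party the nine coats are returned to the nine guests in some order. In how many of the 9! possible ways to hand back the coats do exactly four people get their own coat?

5544

Pick the 4 fixed positions: C(9,4) = 126 ways.
The remaining 5 must be deranged: !5 = 44.
Total: 126 × 44 = 5544.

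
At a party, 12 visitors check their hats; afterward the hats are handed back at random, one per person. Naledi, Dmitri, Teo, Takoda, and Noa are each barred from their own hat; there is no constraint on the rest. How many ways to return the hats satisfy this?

312273360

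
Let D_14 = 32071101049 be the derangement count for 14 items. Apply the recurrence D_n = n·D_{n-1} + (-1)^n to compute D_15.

481066515734

D_15 = 15·32071101049 - 1 = 481066515734.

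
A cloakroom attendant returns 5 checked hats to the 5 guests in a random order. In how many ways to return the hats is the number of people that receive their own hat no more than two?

# with exactly i fixed is C(5,i)·!(5-i); sum over i=0..2:
  i=0: C(5,0)·!5 = 1·44 = 44
  i=1: C(5,1)·!4 = 5·9 = 45
  i=2: C(5,2)·!3 = 10·2 = 20
Total = 109.

109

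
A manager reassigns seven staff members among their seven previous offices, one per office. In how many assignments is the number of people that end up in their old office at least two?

Sum C(7,i)·!(7-i) for i = 2..7:
  i=2: C(7,2)·!5 = 21·44 = 924
  i=3: C(7,3)·!4 = 35·9 = 315
  i=4: C(7,4)·!3 = 35·2 = 70
  i=5: C(7,5)·!2 = 21·1 = 21
  i=6: C(7,6)·!1 = 7·0 = 0
  i=7: C(7,7)·!0 = 1·1 = 1
Total = 1331.

1331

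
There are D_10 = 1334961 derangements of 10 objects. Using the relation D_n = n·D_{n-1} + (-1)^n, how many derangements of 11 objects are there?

14684570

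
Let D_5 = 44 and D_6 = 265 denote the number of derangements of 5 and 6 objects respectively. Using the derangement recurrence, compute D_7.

1854

D_7 = (7-1)·(D_6 + D_5) = 6·(265 + 44) = 6·309 = 1854.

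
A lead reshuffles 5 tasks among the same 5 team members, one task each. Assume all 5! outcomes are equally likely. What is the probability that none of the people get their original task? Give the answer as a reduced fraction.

Favorable outcomes: !5 = 44.
Total outcomes: 5! = 120.
Probability = 44/120 = 11/30.

11/30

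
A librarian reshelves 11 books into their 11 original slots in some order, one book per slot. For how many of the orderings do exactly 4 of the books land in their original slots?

Pick the 4 fixed positions: C(11,4) = 330 ways.
The other 7 form a derangement: !7 = 1854.
Total: 330 × 1854 = 611820.

611820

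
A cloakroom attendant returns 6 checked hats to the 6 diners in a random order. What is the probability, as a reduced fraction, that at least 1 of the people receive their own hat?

Favorable outcomes: Σ_{i≥1} C(6,i)·!(6-i) = 6·44 + 15·9 + 20·2 + 15·1 + 6·0 + 1·1 = 455.
Total outcomes: 6! = 720.
Probability = 455/720 = 91/144.

91/144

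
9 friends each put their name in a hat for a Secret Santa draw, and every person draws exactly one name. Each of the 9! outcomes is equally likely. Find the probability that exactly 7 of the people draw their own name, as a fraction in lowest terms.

Favorable outcomes: C(9,7)·!2 = 36·1 = 36.
Total outcomes: 9! = 362880.
Probability = 36/362880 = 1/10080.

1/10080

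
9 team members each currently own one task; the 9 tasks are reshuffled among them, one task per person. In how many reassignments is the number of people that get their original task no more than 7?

362879

# with exactly i fixed is C(9,i)·!(9-i); sum over i=0..7:
  i=0: C(9,0)·!9 = 1·133496 = 133496
  i=1: C(9,1)·!8 = 9·14833 = 133497
  i=2: C(9,2)·!7 = 36·1854 = 66744
  i=3: C(9,3)·!6 = 84·265 = 22260
  i=4: C(9,4)·!5 = 126·44 = 5544
  i=5: C(9,5)·!4 = 126·9 = 1134
  i=6: C(9,6)·!3 = 84·2 = 168
  i=7: C(9,7)·!2 = 36·1 = 36
Total = 362879.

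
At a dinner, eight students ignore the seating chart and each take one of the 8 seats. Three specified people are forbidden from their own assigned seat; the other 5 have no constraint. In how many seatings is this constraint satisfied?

27240

Inclusion-exclusion on the 3 forbidden self-matches:
Σ_{j=0}^{3} (-1)^j C(3,j)(8-j)!
= C(3,0)·8! - C(3,1)·7! + C(3,2)·6! - C(3,3)·5!
= 40320 - 15120 + 2160 - 120
= 27240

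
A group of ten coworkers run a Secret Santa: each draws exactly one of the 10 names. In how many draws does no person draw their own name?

1334961

!10 is the nearest integer to 10!/e.
10! = 3628800, and 3628800/e ≈ 1334960.92, so !10 = 1334961.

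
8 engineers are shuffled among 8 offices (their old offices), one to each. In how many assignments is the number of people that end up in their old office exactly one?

14832

Pick the single fixed position: C(8,1) = 8 ways.
The other 7 form a derangement: !7 = 1854.
Total: 8 × 1854 = 14832.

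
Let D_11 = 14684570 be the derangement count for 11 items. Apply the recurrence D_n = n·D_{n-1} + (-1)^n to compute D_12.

176214841

D_12 = 12·14684570 + 1 = 176214841.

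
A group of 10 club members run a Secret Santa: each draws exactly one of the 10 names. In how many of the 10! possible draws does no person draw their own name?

1334961

Use !n = (n-1)(!(n-1) + !(n-2)).
!10 = 9·(133496 + 14833) = 9·148329 = 1334961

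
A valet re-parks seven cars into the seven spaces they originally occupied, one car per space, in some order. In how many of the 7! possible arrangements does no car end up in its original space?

The subfactorial !7 = [7!/e] (nearest integer).
7! = 5040, and 5040/e ≈ 1854.11, so !7 = 1854.

1854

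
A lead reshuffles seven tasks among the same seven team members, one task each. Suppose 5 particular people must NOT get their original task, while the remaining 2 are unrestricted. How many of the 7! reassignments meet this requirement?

2428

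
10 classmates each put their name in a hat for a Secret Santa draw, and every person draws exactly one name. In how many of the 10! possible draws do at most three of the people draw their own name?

Sum C(10,i)·!(10-i) for i = 0..3:
  i=0: C(10,0)·!10 = 1·1334961 = 1334961
  i=1: C(10,1)·!9 = 10·133496 = 1334960
  i=2: C(10,2)·!8 = 45·14833 = 667485
  i=3: C(10,3)·!7 = 120·1854 = 222480
Total = 3559886.

3559886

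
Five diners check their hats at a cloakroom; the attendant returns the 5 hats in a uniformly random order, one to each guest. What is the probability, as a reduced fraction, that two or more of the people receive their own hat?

Favorable outcomes: Σ_{i≥2} C(5,i)·!(5-i) = 10·2 + 10·1 + 5·0 + 1·1 = 31.
Total outcomes: 5! = 120.
Probability = 31/120 = 31/120.

31/120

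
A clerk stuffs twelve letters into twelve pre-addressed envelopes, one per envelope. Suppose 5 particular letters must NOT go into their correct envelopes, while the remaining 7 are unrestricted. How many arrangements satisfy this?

Inclusion-exclusion on the 5 forbidden self-matches:
Σ_{j=0}^{5} (-1)^j C(5,j)(12-j)!
= C(5,0)·12! - C(5,1)·11! + C(5,2)·10! - C(5,3)·9! + C(5,4)·8! - C(5,5)·7!
= 479001600 - 199584000 + 36288000 - 3628800 + 201600 - 5040
= 312273360

312273360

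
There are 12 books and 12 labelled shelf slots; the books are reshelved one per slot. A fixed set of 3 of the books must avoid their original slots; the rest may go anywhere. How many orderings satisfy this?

369774720

Let A_j be the event that the j-th constrained one is fixed. By inclusion-exclusion over the 3 events:
Σ_{j=0}^{3} (-1)^j C(3,j)(12-j)!
= C(3,0)·12! - C(3,1)·11! + C(3,2)·10! - C(3,3)·9!
= 479001600 - 119750400 + 10886400 - 362880
= 369774720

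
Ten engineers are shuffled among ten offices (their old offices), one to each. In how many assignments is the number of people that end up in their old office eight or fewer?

Sum C(10,i)·!(10-i) for i = 0..8:
  i=0: C(10,0)·!10 = 1·1334961 = 1334961
  i=1: C(10,1)·!9 = 10·133496 = 1334960
  i=2: C(10,2)·!8 = 45·14833 = 667485
  i=3: C(10,3)·!7 = 120·1854 = 222480
  i=4: C(10,4)·!6 = 210·265 = 55650
  i=5: C(10,5)·!5 = 252·44 = 11088
  i=6: C(10,6)·!4 = 210·9 = 1890
  i=7: C(10,7)·!3 = 120·2 = 240
  i=8: C(10,8)·!2 = 45·1 = 45
Total = 3628799.

3628799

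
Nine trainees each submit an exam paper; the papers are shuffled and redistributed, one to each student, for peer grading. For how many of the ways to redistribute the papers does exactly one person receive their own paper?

133497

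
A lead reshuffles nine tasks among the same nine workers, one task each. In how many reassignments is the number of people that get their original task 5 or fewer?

362675

# with exactly i fixed is C(9,i)·!(9-i); sum over i=0..5:
  i=0: C(9,0)·!9 = 1·133496 = 133496
  i=1: C(9,1)·!8 = 9·14833 = 133497
  i=2: C(9,2)·!7 = 36·1854 = 66744
  i=3: C(9,3)·!6 = 84·265 = 22260
  i=4: C(9,4)·!5 = 126·44 = 5544
  i=5: C(9,5)·!4 = 126·9 = 1134
Total = 362675.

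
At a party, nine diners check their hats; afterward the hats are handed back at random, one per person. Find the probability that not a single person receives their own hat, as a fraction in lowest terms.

Favorable outcomes: !9 = 133496.
Total outcomes: 9! = 362880.
Probability = 133496/362880 = 16687/45360.

16687/45360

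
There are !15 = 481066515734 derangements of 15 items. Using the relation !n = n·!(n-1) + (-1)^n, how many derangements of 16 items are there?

7697064251745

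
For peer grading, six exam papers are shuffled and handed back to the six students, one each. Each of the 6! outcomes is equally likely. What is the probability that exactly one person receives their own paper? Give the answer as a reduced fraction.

11/30

Favorable outcomes: C(6,1)·!5 = 6·44 = 264.
Total outcomes: 6! = 720.
Probability = 264/720 = 11/30.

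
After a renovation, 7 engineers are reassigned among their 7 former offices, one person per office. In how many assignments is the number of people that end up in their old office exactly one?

Pick the single fixed position: C(7,1) = 7 ways.
The other 6 form a derangement: !6 = 265.
Total: 7 × 265 = 1855.

1855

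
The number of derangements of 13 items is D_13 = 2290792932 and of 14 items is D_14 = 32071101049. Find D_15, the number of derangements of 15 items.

D_15 = (15-1)·(D_14 + D_13) = 14·(32071101049 + 2290792932) = 14·34361893981 = 481066515734.

481066515734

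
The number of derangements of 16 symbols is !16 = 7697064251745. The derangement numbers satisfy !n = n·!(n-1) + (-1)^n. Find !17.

130850092279664

!17 = 17·7697064251745 - 1 = 130850092279664.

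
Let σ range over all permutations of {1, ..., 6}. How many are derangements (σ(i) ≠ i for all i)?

!6 is the nearest integer to 6!/e.
6! = 720, and 720/e ≈ 264.87, so !6 = 265.

265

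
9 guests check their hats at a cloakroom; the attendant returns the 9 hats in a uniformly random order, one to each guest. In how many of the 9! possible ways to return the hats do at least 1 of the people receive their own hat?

229384

# with exactly i fixed is C(9,i)·!(9-i); sum over i=1..9:
  i=1: C(9,1)·!8 = 9·14833 = 133497
  i=2: C(9,2)·!7 = 36·1854 = 66744
  i=3: C(9,3)·!6 = 84·265 = 22260
  i=4: C(9,4)·!5 = 126·44 = 5544
  i=5: C(9,5)·!4 = 126·9 = 1134
  i=6: C(9,6)·!3 = 84·2 = 168
  i=7: C(9,7)·!2 = 36·1 = 36
  i=8: C(9,8)·!1 = 9·0 = 0
  i=9: C(9,9)·!0 = 1·1 = 1
Total = 229384.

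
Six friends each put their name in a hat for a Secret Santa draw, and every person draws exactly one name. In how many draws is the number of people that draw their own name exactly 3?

Choose which 3 of the 6 are fixed: C(6,3) = 20.
The other 3 form a derangement: !3 = 2.
Total: 20 × 2 = 40.

40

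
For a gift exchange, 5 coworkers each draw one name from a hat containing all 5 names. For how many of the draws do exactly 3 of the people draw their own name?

10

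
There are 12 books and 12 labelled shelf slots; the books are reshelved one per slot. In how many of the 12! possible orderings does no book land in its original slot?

!12 is the nearest integer to 12!/e.
12! = 479001600, and 479001600/e ≈ 176214840.93, so !12 = 176214841.

176214841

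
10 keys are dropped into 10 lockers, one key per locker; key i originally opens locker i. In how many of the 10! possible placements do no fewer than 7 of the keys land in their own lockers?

Sum C(10,i)·!(10-i) for i = 7..10:
  i=7: C(10,7)·!3 = 120·2 = 240
  i=8: C(10,8)·!2 = 45·1 = 45
  i=9: C(10,9)·!1 = 10·0 = 0
  i=10: C(10,10)·!0 = 1·1 = 1
Total = 286.

286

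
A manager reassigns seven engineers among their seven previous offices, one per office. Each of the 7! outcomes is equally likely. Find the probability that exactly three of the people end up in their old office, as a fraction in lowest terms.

1/16

Favorable outcomes: C(7,3)·!4 = 35·9 = 315.
Total outcomes: 7! = 5040.
Probability = 315/5040 = 1/16.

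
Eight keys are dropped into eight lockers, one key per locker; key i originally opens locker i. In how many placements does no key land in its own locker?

!8 is the nearest integer to 8!/e.
8! = 40320, and 40320/e ≈ 14832.90, so !8 = 14833.

14833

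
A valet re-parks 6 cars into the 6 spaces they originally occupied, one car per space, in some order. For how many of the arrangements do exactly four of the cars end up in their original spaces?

Choose which 4 of the 6 are fixed: C(6,4) = 15.
The remaining 2 must be deranged: !2 = 1.
Total: 15 × 1 = 15.

15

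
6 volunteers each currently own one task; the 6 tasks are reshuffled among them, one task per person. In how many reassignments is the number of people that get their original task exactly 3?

40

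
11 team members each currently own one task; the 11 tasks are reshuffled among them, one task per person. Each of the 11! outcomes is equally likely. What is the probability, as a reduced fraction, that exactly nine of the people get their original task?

1/725760

Favorable outcomes: C(11,9)·!2 = 55·1 = 55.
Total outcomes: 11! = 39916800.
Probability = 55/39916800 = 1/725760.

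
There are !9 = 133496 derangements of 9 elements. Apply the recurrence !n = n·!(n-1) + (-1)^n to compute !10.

1334961

!10 = 10·133496 + 1 = 1334961.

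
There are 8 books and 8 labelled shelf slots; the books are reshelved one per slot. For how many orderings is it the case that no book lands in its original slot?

14833

!8 is the nearest integer to 8!/e.
8! = 40320, and 40320/e ≈ 14832.90, so !8 = 14833.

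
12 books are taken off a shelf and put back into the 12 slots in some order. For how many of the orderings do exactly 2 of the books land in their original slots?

88107426

Pick the 2 fixed positions: C(12,2) = 66 ways.
The remaining 10 must be deranged: !10 = 1334961.
Total: 66 × 1334961 = 88107426.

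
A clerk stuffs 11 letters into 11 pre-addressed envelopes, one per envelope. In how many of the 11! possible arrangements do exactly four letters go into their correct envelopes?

611820

Pick the 4 fixed positions: C(11,4) = 330 ways.
The remaining 7 must be deranged: !7 = 1854.
Total: 330 × 1854 = 611820.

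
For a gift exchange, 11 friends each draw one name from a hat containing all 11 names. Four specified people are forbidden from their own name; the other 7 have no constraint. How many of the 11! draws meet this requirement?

27422640

Inclusion-exclusion on the 4 forbidden self-matches:
Σ_{j=0}^{4} (-1)^j C(4,j)(11-j)!
= C(4,0)·11! - C(4,1)·10! + C(4,2)·9! - C(4,3)·8! + C(4,4)·7!
= 39916800 - 14515200 + 2177280 - 161280 + 5040
= 27422640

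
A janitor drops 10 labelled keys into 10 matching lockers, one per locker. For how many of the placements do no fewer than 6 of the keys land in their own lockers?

2176

Sum C(10,i)·!(10-i) for i = 6..10:
  i=6: C(10,6)·!4 = 210·9 = 1890
  i=7: C(10,7)·!3 = 120·2 = 240
  i=8: C(10,8)·!2 = 45·1 = 45
  i=9: C(10,9)·!1 = 10·0 = 0
  i=10: C(10,10)·!0 = 1·1 = 1
Total = 2176.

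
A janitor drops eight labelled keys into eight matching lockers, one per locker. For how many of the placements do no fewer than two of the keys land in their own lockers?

10655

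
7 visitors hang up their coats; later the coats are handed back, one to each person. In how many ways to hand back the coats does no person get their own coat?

1854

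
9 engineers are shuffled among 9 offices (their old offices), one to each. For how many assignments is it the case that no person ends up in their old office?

133496

!9 = 9! · Σ_{k=0}^{9} (-1)^k/k!
= 9! - 9!/1! + 9!/2! - 9!/3! + 9!/4! - 9!/5! + 9!/6! - 9!/7! + 9!/8! - 9!/9!
= 362880 - 362880 + 181440 - 60480 + 15120 - 3024 + 504 - 72 + 9 - 1
= 133496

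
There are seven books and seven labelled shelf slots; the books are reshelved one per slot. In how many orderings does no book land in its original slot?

1854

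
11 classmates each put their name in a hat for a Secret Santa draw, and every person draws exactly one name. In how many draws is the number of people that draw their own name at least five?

146114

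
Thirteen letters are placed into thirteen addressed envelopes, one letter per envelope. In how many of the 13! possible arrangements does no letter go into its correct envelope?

Use !n = n·!(n-1) + (-1)^n.
!13 = 13·176214841 - 1 = 2290792932

2290792932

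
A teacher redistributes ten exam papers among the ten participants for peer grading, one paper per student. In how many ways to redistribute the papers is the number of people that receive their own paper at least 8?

Sum C(10,i)·!(10-i) for i = 8..10:
  i=8: C(10,8)·!2 = 45·1 = 45
  i=9: C(10,9)·!1 = 10·0 = 0
  i=10: C(10,10)·!0 = 1·1 = 1
Total = 46.

46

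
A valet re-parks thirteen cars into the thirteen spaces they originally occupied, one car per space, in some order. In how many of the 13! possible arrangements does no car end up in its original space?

Use !n = (n-1)(!(n-1) + !(n-2)).
!13 = 12·(176214841 + 14684570) = 12·190899411 = 2290792932

2290792932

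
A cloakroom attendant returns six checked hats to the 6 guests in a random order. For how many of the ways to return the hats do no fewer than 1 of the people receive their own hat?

455

# with exactly i fixed is C(6,i)·!(6-i); sum over i=1..6:
  i=1: C(6,1)·!5 = 6·44 = 264
  i=2: C(6,2)·!4 = 15·9 = 135
  i=3: C(6,3)·!3 = 20·2 = 40
  i=4: C(6,4)·!2 = 15·1 = 15
  i=5: C(6,5)·!1 = 6·0 = 0
  i=6: C(6,6)·!0 = 1·1 = 1
Total = 455.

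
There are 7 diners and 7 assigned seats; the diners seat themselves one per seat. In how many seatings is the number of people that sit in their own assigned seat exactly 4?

Pick the 4 fixed positions: C(7,4) = 35 ways.
The other 3 form a derangement: !3 = 2.
Total: 35 × 2 = 70.

70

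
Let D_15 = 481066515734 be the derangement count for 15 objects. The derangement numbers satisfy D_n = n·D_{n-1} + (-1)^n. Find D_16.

7697064251745

D_16 = 16·481066515734 + 1 = 7697064251745.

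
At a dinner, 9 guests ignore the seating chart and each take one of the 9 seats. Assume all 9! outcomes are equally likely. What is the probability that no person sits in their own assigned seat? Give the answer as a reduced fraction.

16687/45360

Favorable outcomes: !9 = 133496.
Total outcomes: 9! = 362880.
Probability = 133496/362880 = 16687/45360.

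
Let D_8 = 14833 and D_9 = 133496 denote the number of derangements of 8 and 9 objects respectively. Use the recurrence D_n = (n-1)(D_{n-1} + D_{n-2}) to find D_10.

1334961

D_10 = (10-1)·(D_9 + D_8) = 9·(133496 + 14833) = 9·148329 = 1334961.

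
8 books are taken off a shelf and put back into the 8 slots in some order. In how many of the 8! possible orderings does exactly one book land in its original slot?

14832

Pick the single fixed position: C(8,1) = 8 ways.
The other 7 form a derangement: !7 = 1854.
Total: 8 × 1854 = 14832.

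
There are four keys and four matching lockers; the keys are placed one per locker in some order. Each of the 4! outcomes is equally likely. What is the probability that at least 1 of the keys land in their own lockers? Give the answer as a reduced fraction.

5/8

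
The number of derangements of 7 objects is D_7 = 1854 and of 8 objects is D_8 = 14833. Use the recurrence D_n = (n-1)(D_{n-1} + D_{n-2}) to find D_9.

D_9 = (9-1)·(D_8 + D_7) = 8·(14833 + 1854) = 8·16687 = 133496.

133496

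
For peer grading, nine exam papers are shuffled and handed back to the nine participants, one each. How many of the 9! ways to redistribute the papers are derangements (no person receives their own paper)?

133496

!9 is the nearest integer to 9!/e.
9! = 362880, and 362880/e ≈ 133496.09, so !9 = 133496.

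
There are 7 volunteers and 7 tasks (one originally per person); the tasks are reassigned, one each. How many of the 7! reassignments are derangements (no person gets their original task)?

1854

By inclusion-exclusion, !7 = Σ (-1)^k · 7!/k! for k=0..7
= 7! - 7!/1! + 7!/2! - 7!/3! + 7!/4! - 7!/5! + 7!/6! - 7!/7!
= 5040 - 5040 + 2520 - 840 + 210 - 42 + 7 - 1
= 1854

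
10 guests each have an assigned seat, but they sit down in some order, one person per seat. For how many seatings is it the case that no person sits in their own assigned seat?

1334961

Use !n = (n-1)(!(n-1) + !(n-2)).
!10 = 9·(133496 + 14833) = 9·148329 = 1334961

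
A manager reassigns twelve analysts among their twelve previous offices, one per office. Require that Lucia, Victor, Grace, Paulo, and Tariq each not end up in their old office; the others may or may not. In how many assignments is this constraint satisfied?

312273360

Let A_j be the event that the j-th constrained one is fixed. By inclusion-exclusion over the 5 events:
Σ_{j=0}^{5} (-1)^j C(5,j)(12-j)!
= C(5,0)·12! - C(5,1)·11! + C(5,2)·10! - C(5,3)·9! + C(5,4)·8! - C(5,5)·7!
= 479001600 - 199584000 + 36288000 - 3628800 + 201600 - 5040
= 312273360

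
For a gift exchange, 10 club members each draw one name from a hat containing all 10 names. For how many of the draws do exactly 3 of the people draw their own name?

Pick the 3 fixed positions: C(10,3) = 120 ways.
The other 7 form a derangement: !7 = 1854.
Total: 120 × 1854 = 222480.

222480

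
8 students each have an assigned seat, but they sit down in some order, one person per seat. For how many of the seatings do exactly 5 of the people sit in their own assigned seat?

112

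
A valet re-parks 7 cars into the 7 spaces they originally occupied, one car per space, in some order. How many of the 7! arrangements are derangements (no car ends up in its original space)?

1854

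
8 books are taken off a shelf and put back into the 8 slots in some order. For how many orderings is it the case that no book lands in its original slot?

14833

By inclusion-exclusion, !8 = Σ (-1)^k · 8!/k! for k=0..8
= 8! - 8!/1! + 8!/2! - 8!/3! + 8!/4! - 8!/5! + 8!/6! - 8!/7! + 8!/8!
= 40320 - 40320 + 20160 - 6720 + 1680 - 336 + 56 - 8 + 1
= 14833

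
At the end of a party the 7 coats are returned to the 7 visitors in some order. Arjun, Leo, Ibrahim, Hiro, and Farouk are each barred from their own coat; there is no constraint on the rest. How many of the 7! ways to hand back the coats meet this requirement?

2428

Inclusion-exclusion on the 5 forbidden self-matches:
Σ_{j=0}^{5} (-1)^j C(5,j)(7-j)!
= C(5,0)·7! - C(5,1)·6! + C(5,2)·5! - C(5,3)·4! + C(5,4)·3! - C(5,5)·2!
= 5040 - 3600 + 1200 - 240 + 30 - 2
= 2428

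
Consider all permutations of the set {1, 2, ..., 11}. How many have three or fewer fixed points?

39158866

# with exactly i fixed is C(11,i)·!(11-i); sum over i=0..3:
  i=0: C(11,0)·!11 = 1·14684570 = 14684570
  i=1: C(11,1)·!10 = 11·1334961 = 14684571
  i=2: C(11,2)·!9 = 55·133496 = 7342280
  i=3: C(11,3)·!8 = 165·14833 = 2447445
Total = 39158866.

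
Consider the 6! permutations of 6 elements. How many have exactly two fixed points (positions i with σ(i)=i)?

135

Pick the 2 fixed positions: C(6,2) = 15 ways.
The other 4 form a derangement: !4 = 9.
Total: 15 × 9 = 135.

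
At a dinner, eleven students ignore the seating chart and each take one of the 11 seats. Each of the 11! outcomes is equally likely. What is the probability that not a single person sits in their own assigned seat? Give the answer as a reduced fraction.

1468457/3991680

Favorable outcomes: !11 = 14684570.
Total outcomes: 11! = 39916800.
Probability = 14684570/39916800 = 1468457/3991680.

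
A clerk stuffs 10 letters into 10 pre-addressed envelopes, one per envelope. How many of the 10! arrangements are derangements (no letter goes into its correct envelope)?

By inclusion-exclusion, !10 = Σ (-1)^k · 10!/k! for k=0..10
= 10! - 10!/1! + 10!/2! - 10!/3! + 10!/4! - 10!/5! + 10!/6! - 10!/7! + 10!/8! - 10!/9! + 10!/10!
= 3628800 - 3628800 + 1814400 - 604800 + 151200 - 30240 + 5040 - 720 + 90 - 10 + 1
= 1334961

1334961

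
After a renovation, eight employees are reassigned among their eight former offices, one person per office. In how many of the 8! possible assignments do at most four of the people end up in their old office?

# with exactly i fixed is C(8,i)·!(8-i); sum over i=0..4:
  i=0: C(8,0)·!8 = 1·14833 = 14833
  i=1: C(8,1)·!7 = 8·1854 = 14832
  i=2: C(8,2)·!6 = 28·265 = 7420
  i=3: C(8,3)·!5 = 56·44 = 2464
  i=4: C(8,4)·!4 = 70·9 = 630
Total = 40179.

40179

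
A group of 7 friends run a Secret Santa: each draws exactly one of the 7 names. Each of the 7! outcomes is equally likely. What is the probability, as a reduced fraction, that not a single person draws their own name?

103/280

Favorable outcomes: !7 = 1854.
Total outcomes: 7! = 5040.
Probability = 1854/5040 = 103/280.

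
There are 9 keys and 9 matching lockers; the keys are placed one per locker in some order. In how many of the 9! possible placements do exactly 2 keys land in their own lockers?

Pick the 2 fixed positions: C(9,2) = 36 ways.
The remaining 7 must be deranged: !7 = 1854.
Total: 36 × 1854 = 66744.

66744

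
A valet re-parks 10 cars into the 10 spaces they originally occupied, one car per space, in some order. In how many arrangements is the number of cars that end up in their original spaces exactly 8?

45

Pick the 8 fixed positions: C(10,8) = 45 ways.
The other 2 form a derangement: !2 = 1.
Total: 45 × 1 = 45.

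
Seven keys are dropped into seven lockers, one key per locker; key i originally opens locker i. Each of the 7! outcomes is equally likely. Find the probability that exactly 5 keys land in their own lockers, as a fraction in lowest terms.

1/240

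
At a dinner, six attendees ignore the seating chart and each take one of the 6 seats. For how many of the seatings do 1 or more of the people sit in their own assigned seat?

455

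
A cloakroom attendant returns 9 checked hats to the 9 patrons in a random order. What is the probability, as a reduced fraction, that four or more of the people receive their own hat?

6883/362880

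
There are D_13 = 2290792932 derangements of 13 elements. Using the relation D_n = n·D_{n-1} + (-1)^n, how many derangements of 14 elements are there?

D_14 = 14·2290792932 + 1 = 32071101049.

32071101049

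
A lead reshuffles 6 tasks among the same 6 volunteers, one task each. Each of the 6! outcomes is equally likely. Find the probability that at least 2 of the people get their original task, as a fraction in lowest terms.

191/720

Favorable outcomes: Σ_{i≥2} C(6,i)·!(6-i) = 15·9 + 20·2 + 15·1 + 6·0 + 1·1 = 191.
Total outcomes: 6! = 720.
Probability = 191/720 = 191/720.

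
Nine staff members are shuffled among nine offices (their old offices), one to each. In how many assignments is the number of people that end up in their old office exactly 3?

Choose which 3 of the 9 are fixed: C(9,3) = 84.
The other 6 form a derangement: !6 = 265.
Total: 84 × 265 = 22260.

22260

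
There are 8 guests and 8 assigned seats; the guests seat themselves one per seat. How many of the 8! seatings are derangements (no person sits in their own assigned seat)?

!8 = 8! · Σ_{k=0}^{8} (-1)^k/k!
= 8! - 8!/1! + 8!/2! - 8!/3! + 8!/4! - 8!/5! + 8!/6! - 8!/7! + 8!/8!
= 40320 - 40320 + 20160 - 6720 + 1680 - 336 + 56 - 8 + 1
= 14833

14833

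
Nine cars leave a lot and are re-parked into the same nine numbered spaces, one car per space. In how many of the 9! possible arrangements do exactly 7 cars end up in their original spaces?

Choose which 7 of the 9 are fixed: C(9,7) = 36.
The other 2 form a derangement: !2 = 1.
Total: 36 × 1 = 36.

36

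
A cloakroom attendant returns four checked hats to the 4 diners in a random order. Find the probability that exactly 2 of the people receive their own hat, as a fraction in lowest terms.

1/4

Favorable outcomes: C(4,2)·!2 = 6·1 = 6.
Total outcomes: 4! = 24.
Probability = 6/24 = 1/4.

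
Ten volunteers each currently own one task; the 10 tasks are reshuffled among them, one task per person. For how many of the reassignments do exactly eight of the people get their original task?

45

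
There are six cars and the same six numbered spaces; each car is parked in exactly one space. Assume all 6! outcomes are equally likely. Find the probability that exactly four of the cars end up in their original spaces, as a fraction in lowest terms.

1/48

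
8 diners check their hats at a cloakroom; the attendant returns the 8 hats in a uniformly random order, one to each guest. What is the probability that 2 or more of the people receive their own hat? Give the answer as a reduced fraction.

Favorable outcomes: Σ_{i≥2} C(8,i)·!(8-i) = 28·265 + 56·44 + 70·9 + 56·2 + 28·1 + 8·0 + 1·1 = 10655.
Total outcomes: 8! = 40320.
Probability = 10655/40320 = 2131/8064.

2131/8064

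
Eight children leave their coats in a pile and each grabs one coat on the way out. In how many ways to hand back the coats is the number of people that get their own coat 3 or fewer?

Sum C(8,i)·!(8-i) for i = 0..3:
  i=0: C(8,0)·!8 = 1·14833 = 14833
  i=1: C(8,1)·!7 = 8·1854 = 14832
  i=2: C(8,2)·!6 = 28·265 = 7420
  i=3: C(8,3)·!5 = 56·44 = 2464
Total = 39549.

39549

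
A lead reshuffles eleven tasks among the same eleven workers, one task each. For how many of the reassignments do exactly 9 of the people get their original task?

55

Choose which 9 of the 11 are fixed: C(11,9) = 55.
The other 2 form a derangement: !2 = 1.
Total: 55 × 1 = 55.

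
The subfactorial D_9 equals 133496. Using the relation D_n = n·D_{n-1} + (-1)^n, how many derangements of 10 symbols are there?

D_10 = 10·133496 + 1 = 1334961.

1334961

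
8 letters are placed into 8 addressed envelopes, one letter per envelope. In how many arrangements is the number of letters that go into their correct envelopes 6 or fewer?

40319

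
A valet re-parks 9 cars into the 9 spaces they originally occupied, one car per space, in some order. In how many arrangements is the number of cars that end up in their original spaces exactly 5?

1134

Choose which 5 of the 9 are fixed: C(9,5) = 126.
The remaining 4 must be deranged: !4 = 9.
Total: 126 × 9 = 1134.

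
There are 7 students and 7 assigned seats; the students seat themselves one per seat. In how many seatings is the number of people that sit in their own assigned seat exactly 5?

21

Choose which 5 of the 7 are fixed: C(7,5) = 21.
The other 2 form a derangement: !2 = 1.
Total: 21 × 1 = 21.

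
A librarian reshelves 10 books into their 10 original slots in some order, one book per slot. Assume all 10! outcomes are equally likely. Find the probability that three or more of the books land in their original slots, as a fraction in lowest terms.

Favorable outcomes: Σ_{i≥3} C(10,i)·!(10-i) = 120·1854 + 210·265 + 252·44 + 210·9 + 120·2 + 45·1 + 10·0 + 1·1 = 291394.
Total outcomes: 10! = 3628800.
Probability = 291394/3628800 = 145697/1814400.

145697/1814400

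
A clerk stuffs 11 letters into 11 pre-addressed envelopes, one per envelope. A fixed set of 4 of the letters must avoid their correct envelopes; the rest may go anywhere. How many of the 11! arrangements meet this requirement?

Inclusion-exclusion on the 4 forbidden self-matches:
Σ_{j=0}^{4} (-1)^j C(4,j)(11-j)!
= C(4,0)·11! - C(4,1)·10! + C(4,2)·9! - C(4,3)·8! + C(4,4)·7!
= 39916800 - 14515200 + 2177280 - 161280 + 5040
= 27422640

27422640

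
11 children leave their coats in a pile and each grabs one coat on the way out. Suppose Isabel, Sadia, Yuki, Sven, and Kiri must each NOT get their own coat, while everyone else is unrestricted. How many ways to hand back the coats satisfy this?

25022880

Let A_j be the event that the j-th constrained one is fixed. By inclusion-exclusion over the 5 events:
Σ_{j=0}^{5} (-1)^j C(5,j)(11-j)!
= C(5,0)·11! - C(5,1)·10! + C(5,2)·9! - C(5,3)·8! + C(5,4)·7! - C(5,5)·6!
= 39916800 - 18144000 + 3628800 - 403200 + 25200 - 720
= 25022880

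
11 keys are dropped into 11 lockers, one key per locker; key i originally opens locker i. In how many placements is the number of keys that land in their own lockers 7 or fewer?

# with exactly i fixed is C(11,i)·!(11-i); sum over i=0..7:
  i=0: C(11,0)·!11 = 1·14684570 = 14684570
  i=1: C(11,1)·!10 = 11·1334961 = 14684571
  i=2: C(11,2)·!9 = 55·133496 = 7342280
  i=3: C(11,3)·!8 = 165·14833 = 2447445
  i=4: C(11,4)·!7 = 330·1854 = 611820
  i=5: C(11,5)·!6 = 462·265 = 122430
  i=6: C(11,6)·!5 = 462·44 = 20328
  i=7: C(11,7)·!4 = 330·9 = 2970
Total = 39916414.

39916414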